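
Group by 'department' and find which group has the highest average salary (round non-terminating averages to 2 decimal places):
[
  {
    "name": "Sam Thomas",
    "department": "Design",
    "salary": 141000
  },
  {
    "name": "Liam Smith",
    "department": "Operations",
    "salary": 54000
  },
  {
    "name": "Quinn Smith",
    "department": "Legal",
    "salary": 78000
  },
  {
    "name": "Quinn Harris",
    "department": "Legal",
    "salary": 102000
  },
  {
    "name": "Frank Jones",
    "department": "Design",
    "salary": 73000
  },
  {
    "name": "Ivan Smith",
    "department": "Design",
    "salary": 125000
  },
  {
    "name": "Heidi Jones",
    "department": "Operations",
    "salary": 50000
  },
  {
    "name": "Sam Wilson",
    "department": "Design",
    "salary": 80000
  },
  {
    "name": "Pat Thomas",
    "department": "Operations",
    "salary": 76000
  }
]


Group by: department

Groups:
  Design: 4 people, avg salary = 419000/4 = $104750
  Legal: 2 people, avg salary = 180000/2 = $90000
  Operations: 3 people, avg salary = 180000/3 = $60000

Highest average salary: Design ($104750)

Design ($104750)


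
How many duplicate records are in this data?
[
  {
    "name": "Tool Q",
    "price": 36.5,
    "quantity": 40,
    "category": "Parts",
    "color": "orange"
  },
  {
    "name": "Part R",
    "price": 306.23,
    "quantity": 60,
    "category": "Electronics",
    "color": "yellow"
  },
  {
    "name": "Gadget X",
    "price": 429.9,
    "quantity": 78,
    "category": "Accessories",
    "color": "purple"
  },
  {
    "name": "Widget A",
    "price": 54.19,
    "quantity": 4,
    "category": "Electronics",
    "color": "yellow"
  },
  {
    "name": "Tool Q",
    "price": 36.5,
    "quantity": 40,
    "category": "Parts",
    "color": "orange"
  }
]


Checking 5 records for duplicates:

  Row 1: Tool Q ($36.5, qty 40)
  Row 2: Part R ($306.23, qty 60)
  Row 3: Gadget X ($429.9, qty 78)
  Row 4: Widget A ($54.19, qty 4)
  Row 5: Tool Q ($36.5, qty 40) <-- DUPLICATE

Duplicates found: 1
Unique records: 4

1 duplicates, 4 unique


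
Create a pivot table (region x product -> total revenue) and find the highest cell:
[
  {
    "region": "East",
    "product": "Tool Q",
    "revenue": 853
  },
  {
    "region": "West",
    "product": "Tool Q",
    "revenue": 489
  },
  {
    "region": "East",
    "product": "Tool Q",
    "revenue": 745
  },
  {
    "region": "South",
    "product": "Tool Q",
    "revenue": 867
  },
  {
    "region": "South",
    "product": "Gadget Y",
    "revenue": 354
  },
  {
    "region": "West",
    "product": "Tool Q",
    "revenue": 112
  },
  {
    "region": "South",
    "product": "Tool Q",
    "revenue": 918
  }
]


Pivot: region (rows) x product (columns) -> total revenue

     Gadget Y      Tool Q      
East             0          1598  
South          354          1785  
West             0           601  

Highest: South / Tool Q = $1785

South / Tool Q = $1785


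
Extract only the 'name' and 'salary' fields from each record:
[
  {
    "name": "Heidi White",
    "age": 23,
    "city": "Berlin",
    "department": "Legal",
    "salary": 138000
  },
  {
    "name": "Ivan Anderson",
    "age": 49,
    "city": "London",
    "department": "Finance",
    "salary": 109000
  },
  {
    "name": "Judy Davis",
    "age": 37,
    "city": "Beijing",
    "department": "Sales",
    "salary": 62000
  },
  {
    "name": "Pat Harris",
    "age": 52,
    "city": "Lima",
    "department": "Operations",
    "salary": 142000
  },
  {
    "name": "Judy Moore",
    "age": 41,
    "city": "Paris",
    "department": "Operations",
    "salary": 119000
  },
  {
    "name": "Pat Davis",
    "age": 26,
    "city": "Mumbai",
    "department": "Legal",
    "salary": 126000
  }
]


Original: 6 records with fields: name, age, city, department, salary
Keep: ['name', 'salary']
Drop: ['age', 'city', 'department']
Result: 6 records, 2 fields each

[
  {
    "name": "Heidi White",
    "salary": 138000
  },
  {
    "name": "Ivan Anderson",
    "salary": 109000
  },
  {
    "name": "Judy Davis",
    "salary": 62000
  },
  {
    "name": "Pat Harris",
    "salary": 142000
  },
  {
    "name": "Judy Moore",
    "salary": 119000
  },
  {
    "name": "Pat Davis",
    "salary": 126000
  }
]


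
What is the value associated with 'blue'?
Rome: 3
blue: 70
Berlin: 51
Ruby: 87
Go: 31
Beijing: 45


Looking up key 'blue'
Value: 70

70


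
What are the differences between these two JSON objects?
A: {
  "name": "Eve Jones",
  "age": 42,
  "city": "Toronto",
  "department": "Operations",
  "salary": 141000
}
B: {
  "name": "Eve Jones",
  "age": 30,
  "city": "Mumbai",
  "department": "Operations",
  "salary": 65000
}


Comparing each field (in key order):
  name: same
  age: DIFFERENT
  city: DIFFERENT
  department: same
  salary: DIFFERENT
Differences:
  age: 42 -> 30
  city: Toronto -> Mumbai
  salary: 141000 -> 65000

3 field(s) changed

3 changes: age, city, salary


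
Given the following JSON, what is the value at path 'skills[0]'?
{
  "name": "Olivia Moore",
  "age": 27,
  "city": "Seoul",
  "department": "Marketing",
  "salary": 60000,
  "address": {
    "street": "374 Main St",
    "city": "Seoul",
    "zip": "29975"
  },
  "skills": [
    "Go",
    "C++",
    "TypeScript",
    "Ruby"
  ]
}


Query: skills[0]
Path: skills -> first element
Value: Go

Go


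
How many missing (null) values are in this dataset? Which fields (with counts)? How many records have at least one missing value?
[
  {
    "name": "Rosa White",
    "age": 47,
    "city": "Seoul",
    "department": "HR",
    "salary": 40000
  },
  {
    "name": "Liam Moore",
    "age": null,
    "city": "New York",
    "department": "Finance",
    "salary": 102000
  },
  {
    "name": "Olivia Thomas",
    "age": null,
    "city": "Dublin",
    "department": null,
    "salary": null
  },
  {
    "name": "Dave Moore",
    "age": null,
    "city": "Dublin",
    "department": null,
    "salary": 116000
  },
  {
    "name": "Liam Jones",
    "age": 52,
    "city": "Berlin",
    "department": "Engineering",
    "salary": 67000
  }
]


Checking for missing (null) values in 5 records:

  Rosa White: complete
  Liam Moore: age
  Olivia Thomas: age, department, salary
  Dave Moore: age, department
  Liam Jones: complete

Per field:
  name: 0 missing
  age: 3 missing
  city: 0 missing
  department: 2 missing
  salary: 1 missing

Total missing values: 6
Records with any missing: 3

6 missing values (age: 3, department: 2, salary: 1); 3 incomplete records


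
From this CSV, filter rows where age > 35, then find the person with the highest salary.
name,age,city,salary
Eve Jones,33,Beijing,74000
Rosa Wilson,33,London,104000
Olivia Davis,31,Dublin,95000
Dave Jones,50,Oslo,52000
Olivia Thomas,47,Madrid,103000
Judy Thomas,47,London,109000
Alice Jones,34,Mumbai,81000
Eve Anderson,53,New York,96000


Filter: age > 35
Sort by: salary (descending)

Filtered records (4):
  Judy Thomas, age 47, salary $109000
  Olivia Thomas, age 47, salary $103000
  Eve Anderson, age 53, salary $96000
  Dave Jones, age 50, salary $52000

Highest salary: Judy Thomas ($109000)

Judy Thomas


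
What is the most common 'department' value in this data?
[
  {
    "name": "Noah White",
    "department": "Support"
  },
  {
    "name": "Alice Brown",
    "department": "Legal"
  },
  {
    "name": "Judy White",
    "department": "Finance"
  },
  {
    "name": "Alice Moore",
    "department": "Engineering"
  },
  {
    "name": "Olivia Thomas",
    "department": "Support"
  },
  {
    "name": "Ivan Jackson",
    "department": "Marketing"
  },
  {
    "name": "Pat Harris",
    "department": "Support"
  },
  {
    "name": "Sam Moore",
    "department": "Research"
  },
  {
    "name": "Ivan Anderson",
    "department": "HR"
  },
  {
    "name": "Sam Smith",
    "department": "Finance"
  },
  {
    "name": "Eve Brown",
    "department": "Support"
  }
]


Counting 'department' values across 11 records:

  Support: 4 ####
  Finance: 2 ##
  Legal: 1 #
  Engineering: 1 #
  Marketing: 1 #
  Research: 1 #
  HR: 1 #

Most common: Support (4 times)

Support (4 times)


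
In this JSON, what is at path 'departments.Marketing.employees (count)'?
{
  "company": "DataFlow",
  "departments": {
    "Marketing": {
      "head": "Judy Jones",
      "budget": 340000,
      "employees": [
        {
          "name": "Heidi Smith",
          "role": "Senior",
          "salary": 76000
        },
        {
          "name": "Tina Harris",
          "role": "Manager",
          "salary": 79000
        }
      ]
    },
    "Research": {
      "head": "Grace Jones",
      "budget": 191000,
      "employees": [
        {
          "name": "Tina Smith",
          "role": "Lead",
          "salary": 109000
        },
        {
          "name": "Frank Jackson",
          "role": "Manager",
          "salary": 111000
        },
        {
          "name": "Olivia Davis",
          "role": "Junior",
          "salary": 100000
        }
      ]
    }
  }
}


Path: departments.Marketing.employees (count)

Navigate:
  -> departments
  -> Marketing
  -> employees (array, length 2)

2


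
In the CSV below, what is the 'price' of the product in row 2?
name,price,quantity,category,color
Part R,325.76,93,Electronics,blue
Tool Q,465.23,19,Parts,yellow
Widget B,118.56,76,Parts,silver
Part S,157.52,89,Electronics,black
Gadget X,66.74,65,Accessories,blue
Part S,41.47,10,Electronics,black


Query: Row 2 ('Tool Q'), column 'price'
Value: 465.23

465.23


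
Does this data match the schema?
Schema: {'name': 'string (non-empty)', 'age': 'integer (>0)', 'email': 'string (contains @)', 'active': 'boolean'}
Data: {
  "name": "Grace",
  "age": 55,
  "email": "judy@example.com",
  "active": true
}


Validating each field against schema:
  name: OK (non-empty string)
  age: OK (positive integer)
  email: OK (string with @)
  active: OK (boolean)

Result: VALID

VALID


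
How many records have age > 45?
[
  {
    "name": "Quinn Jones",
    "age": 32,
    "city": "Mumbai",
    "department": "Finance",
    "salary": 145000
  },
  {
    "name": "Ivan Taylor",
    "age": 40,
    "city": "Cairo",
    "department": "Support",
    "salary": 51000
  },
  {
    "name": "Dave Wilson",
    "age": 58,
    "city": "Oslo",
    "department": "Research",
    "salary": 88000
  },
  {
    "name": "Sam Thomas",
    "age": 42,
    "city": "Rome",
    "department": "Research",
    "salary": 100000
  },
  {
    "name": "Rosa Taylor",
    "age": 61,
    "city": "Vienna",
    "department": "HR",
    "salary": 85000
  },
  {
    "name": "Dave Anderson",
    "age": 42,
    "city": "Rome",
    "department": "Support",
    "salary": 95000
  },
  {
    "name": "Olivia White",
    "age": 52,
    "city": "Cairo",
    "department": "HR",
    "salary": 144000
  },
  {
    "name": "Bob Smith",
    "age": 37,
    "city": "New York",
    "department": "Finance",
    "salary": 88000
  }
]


Data: 8 records
Condition: age > 45

Checking each record:
  Quinn Jones: 32
  Ivan Taylor: 40
  Dave Wilson: 58 MATCH
  Sam Thomas: 42
  Rosa Taylor: 61 MATCH
  Dave Anderson: 42
  Olivia White: 52 MATCH
  Bob Smith: 37

Count: 3

3


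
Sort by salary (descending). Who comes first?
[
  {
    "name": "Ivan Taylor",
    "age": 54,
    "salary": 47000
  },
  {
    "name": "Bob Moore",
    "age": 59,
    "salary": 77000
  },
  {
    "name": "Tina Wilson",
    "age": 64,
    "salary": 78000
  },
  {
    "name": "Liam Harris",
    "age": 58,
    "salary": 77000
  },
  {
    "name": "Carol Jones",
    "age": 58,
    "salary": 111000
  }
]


Sort by: salary (descending)

Sorted order:
  1. Carol Jones (salary = 111000)
  2. Tina Wilson (salary = 78000)
  3. Bob Moore (salary = 77000)
  4. Liam Harris (salary = 77000)
  5. Ivan Taylor (salary = 47000)

First: Carol Jones

Carol Jones


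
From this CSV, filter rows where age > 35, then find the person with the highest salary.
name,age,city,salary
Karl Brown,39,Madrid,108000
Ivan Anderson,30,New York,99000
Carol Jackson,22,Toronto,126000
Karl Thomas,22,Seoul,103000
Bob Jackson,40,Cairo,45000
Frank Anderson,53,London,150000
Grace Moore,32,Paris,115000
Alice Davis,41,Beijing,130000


Filter: age > 35
Sort by: salary (descending)

Filtered records (4):
  Frank Anderson, age 53, salary $150000
  Alice Davis, age 41, salary $130000
  Karl Brown, age 39, salary $108000
  Bob Jackson, age 40, salary $45000

Highest salary: Frank Anderson ($150000)

Frank Anderson


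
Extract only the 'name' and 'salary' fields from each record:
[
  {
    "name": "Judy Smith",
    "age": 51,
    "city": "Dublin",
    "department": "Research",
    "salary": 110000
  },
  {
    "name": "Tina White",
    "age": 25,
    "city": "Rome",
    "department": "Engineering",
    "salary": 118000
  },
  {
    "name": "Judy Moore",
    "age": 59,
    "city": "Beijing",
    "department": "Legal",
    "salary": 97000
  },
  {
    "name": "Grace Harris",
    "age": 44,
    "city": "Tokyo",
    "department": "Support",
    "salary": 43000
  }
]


Original: 4 records with fields: name, age, city, department, salary
Keep: ['name', 'salary']
Drop: ['age', 'city', 'department']
Result: 4 records, 2 fields each

[
  {
    "name": "Judy Smith",
    "salary": 110000
  },
  {
    "name": "Tina White",
    "salary": 118000
  },
  {
    "name": "Judy Moore",
    "salary": 97000
  },
  {
    "name": "Grace Harris",
    "salary": 43000
  }
]


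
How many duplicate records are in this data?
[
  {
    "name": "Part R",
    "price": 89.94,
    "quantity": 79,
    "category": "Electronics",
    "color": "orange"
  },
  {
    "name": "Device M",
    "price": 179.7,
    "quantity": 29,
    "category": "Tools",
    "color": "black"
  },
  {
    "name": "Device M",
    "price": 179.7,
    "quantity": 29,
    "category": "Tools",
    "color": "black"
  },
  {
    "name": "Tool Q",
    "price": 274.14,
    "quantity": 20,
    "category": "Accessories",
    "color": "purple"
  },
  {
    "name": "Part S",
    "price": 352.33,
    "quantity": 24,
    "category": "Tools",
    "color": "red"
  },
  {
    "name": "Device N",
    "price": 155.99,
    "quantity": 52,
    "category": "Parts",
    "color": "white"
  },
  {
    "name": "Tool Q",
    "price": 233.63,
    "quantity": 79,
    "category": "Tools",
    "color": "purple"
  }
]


Checking 7 records for duplicates:

  Row 1: Part R ($89.94, qty 79)
  Row 2: Device M ($179.7, qty 29)
  Row 3: Device M ($179.7, qty 29) <-- DUPLICATE
  Row 4: Tool Q ($274.14, qty 20)
  Row 5: Part S ($352.33, qty 24)
  Row 6: Device N ($155.99, qty 52)
  Row 7: Tool Q ($233.63, qty 79)

Duplicates found: 1
Unique records: 6

1 duplicates, 6 unique


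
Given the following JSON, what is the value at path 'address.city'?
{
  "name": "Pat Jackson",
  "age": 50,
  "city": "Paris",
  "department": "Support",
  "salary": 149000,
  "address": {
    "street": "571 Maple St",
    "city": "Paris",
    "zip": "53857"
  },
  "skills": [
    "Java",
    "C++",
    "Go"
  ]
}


Query: address.city
Path: address -> city
Value: Paris

Paris


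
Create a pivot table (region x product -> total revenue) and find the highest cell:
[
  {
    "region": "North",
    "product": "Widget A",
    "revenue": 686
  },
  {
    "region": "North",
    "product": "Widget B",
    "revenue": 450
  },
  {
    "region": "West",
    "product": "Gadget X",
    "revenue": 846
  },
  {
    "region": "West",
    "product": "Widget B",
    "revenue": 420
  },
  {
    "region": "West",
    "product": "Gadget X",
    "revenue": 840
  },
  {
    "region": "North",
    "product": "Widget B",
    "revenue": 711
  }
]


Pivot: region (rows) x product (columns) -> total revenue

     Gadget X      Widget A      Widget B    
North            0           686          1161  
West          1686             0           420  

Highest: West / Gadget X = $1686

West / Gadget X = $1686


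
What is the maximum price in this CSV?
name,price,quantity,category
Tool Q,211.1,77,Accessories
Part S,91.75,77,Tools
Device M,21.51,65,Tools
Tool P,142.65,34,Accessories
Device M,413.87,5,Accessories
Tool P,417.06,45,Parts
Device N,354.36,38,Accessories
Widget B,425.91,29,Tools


Computing maximum price:
Values: [211.1, 91.75, 21.51, 142.65, 413.87, 417.06, 354.36, 425.91]
Max = 425.91

425.91


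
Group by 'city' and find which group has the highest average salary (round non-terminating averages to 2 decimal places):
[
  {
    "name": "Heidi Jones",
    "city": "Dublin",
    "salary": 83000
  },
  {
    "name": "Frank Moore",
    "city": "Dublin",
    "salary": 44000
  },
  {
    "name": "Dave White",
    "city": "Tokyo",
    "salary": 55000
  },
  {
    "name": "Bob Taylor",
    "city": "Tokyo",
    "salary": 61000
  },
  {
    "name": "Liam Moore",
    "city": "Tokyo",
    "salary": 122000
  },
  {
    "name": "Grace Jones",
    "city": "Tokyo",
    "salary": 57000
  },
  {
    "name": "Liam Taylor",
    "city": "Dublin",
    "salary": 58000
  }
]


Group by: city

Groups:
  Dublin: 3 people, avg salary = 185000/3 ≈ $61666.67
  Tokyo: 4 people, avg salary = 295000/4 = $73750

Highest average salary: Tokyo ($73750)

Tokyo ($73750)


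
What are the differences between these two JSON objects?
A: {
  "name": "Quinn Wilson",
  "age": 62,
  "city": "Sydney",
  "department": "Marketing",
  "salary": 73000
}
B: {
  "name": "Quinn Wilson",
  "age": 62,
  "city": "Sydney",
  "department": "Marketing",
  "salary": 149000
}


Comparing each field (in key order):
  name: same
  age: same
  city: same
  department: same
  salary: DIFFERENT
Differences:
  salary: 73000 -> 149000

1 field(s) changed

1 change: salary


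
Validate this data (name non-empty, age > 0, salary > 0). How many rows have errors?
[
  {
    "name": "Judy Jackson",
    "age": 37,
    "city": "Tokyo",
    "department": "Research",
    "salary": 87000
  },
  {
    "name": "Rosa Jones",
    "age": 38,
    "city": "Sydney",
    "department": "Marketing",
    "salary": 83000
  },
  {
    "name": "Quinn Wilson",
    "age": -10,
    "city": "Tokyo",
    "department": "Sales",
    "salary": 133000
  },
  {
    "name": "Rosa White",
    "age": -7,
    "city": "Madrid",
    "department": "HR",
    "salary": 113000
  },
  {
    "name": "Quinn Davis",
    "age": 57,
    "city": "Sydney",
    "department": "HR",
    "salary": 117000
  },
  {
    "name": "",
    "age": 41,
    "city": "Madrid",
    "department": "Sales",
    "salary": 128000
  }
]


Validating 6 records:
Rules: name non-empty, age > 0, salary > 0

  Row 1 (Judy Jackson): OK
  Row 2 (Rosa Jones): OK
  Row 3 (Quinn Wilson): negative age: -10
  Row 4 (Rosa White): negative age: -7
  Row 5 (Quinn Davis): OK
  Row 6 (???): empty name

Total errors: 3

3 errors


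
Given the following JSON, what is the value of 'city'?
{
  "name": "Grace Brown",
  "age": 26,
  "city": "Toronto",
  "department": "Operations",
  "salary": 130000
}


Looking up field 'city'
Value: Toronto

Toronto


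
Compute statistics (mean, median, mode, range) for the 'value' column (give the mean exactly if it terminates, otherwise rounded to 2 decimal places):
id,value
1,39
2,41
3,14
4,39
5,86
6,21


Data: [39, 41, 14, 39, 86, 21]
Count: 6
Sum: 240
Mean: 240/6 = 40
Sorted: [14, 21, 39, 39, 41, 86]
Median: 39.0
Mode: 39 (2 times)
Range: 86 - 14 = 72
Min: 14, Max: 86

mean=40, median=39.0, mode=39, range=72


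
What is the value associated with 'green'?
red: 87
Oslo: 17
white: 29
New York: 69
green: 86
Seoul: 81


Looking up key 'green'
Value: 86

86


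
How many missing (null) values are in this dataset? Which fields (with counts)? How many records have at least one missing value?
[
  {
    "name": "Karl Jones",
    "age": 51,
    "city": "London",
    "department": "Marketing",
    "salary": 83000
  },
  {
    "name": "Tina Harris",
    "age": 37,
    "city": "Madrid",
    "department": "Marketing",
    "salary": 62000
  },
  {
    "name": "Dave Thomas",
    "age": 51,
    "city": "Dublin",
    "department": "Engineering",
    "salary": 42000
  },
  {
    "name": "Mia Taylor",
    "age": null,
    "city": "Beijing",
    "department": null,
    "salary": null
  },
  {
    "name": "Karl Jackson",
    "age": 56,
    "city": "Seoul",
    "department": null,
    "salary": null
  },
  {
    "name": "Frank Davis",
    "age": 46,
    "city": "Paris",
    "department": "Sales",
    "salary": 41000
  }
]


Checking for missing (null) values in 6 records:

  Karl Jones: complete
  Tina Harris: complete
  Dave Thomas: complete
  Mia Taylor: age, department, salary
  Karl Jackson: department, salary
  Frank Davis: complete

Per field:
  name: 0 missing
  age: 1 missing
  city: 0 missing
  department: 2 missing
  salary: 2 missing

Total missing values: 5
Records with any missing: 2

5 missing values (age: 1, department: 2, salary: 2); 2 incomplete records


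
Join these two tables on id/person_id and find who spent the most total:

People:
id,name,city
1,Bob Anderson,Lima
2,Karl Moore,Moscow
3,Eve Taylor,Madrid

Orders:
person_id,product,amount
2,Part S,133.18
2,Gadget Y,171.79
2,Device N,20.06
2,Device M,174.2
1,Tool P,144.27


Join on: people.id = orders.person_id

Joined rows:
  Karl Moore (Moscow) bought Part S for $133.18
  Karl Moore (Moscow) bought Gadget Y for $171.79
  Karl Moore (Moscow) bought Device N for $20.06
  Karl Moore (Moscow) bought Device M for $174.2
  Bob Anderson (Lima) bought Tool P for $144.27

Total per person:
  Karl Moore: $499.23
  Bob Anderson: $144.27

Top spender: Karl Moore ($499.23)

Karl Moore ($499.23)


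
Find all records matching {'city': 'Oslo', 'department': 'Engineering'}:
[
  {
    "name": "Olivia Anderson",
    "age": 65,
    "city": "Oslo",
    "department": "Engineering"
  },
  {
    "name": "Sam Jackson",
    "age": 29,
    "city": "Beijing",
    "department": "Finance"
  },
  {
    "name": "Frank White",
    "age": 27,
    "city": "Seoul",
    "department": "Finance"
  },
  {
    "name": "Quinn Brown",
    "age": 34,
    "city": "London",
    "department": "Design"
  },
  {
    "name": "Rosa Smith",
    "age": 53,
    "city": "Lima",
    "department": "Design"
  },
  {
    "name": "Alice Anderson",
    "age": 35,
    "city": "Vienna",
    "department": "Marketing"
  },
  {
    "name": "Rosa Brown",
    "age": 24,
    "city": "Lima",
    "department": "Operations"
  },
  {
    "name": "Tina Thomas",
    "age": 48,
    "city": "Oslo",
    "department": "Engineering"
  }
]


Search criteria: {'city': 'Oslo', 'department': 'Engineering'}

Checking 8 records:
  Olivia Anderson: {city: Oslo, department: Engineering} <-- MATCH
  Sam Jackson: {city: Beijing, department: Finance}
  Frank White: {city: Seoul, department: Finance}
  Quinn Brown: {city: London, department: Design}
  Rosa Smith: {city: Lima, department: Design}
  Alice Anderson: {city: Vienna, department: Marketing}
  Rosa Brown: {city: Lima, department: Operations}
  Tina Thomas: {city: Oslo, department: Engineering} <-- MATCH

Matches: ["Olivia Anderson", "Tina Thomas"]

["Olivia Anderson", "Tina Thomas"]


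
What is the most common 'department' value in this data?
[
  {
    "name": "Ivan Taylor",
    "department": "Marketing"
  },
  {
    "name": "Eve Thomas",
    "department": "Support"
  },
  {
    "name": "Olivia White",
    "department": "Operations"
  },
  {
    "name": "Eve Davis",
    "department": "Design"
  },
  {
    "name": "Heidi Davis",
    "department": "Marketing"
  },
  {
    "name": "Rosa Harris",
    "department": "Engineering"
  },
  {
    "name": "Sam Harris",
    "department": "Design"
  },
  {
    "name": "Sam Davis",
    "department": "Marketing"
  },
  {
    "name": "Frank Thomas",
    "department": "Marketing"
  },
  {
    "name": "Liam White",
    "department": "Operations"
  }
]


Counting 'department' values across 10 records:

  Marketing: 4 ####
  Operations: 2 ##
  Design: 2 ##
  Support: 1 #
  Engineering: 1 #

Most common: Marketing (4 times)

Marketing (4 times)


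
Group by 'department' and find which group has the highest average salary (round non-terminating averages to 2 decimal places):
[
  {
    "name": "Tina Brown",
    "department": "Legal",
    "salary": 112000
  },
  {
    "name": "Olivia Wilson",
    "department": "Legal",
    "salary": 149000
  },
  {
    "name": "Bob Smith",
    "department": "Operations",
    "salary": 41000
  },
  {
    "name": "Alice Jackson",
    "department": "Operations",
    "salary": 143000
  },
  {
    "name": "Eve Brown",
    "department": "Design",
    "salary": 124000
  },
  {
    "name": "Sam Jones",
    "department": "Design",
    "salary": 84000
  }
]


Group by: department

Groups:
  Design: 2 people, avg salary = 208000/2 = $104000
  Legal: 2 people, avg salary = 261000/2 = $130500
  Operations: 2 people, avg salary = 184000/2 = $92000

Highest average salary: Legal ($130500)

Legal ($130500)


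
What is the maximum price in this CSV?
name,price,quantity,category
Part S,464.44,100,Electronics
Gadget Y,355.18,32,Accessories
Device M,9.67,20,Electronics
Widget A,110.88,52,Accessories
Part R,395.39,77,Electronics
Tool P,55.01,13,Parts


Computing maximum price:
Values: [464.44, 355.18, 9.67, 110.88, 395.39, 55.01]
Max = 464.44

464.44


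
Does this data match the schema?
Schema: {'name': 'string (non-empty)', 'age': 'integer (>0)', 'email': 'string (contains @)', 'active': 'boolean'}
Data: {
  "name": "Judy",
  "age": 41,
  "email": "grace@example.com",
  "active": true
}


Validating each field against schema:
  name: OK (non-empty string)
  age: OK (positive integer)
  email: OK (string with @)
  active: OK (boolean)

Result: VALID

VALID


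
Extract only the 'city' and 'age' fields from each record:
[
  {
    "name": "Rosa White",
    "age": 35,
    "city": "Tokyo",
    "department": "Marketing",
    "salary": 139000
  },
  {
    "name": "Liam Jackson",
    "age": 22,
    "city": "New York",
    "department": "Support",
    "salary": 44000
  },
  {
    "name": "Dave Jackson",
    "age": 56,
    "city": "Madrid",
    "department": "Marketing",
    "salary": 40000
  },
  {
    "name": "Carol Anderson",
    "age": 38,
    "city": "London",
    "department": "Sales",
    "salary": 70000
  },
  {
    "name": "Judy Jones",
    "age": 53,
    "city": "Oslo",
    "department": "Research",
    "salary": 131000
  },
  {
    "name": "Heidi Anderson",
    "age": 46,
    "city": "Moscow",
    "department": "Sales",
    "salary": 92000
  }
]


Original: 6 records with fields: name, age, city, department, salary
Keep: ['city', 'age']
Drop: ['name', 'department', 'salary']
Result: 6 records, 2 fields each

[
  {
    "city": "Tokyo",
    "age": 35
  },
  {
    "city": "New York",
    "age": 22
  },
  {
    "city": "Madrid",
    "age": 56
  },
  {
    "city": "London",
    "age": 38
  },
  {
    "city": "Oslo",
    "age": 53
  },
  {
    "city": "Moscow",
    "age": 46
  }
]


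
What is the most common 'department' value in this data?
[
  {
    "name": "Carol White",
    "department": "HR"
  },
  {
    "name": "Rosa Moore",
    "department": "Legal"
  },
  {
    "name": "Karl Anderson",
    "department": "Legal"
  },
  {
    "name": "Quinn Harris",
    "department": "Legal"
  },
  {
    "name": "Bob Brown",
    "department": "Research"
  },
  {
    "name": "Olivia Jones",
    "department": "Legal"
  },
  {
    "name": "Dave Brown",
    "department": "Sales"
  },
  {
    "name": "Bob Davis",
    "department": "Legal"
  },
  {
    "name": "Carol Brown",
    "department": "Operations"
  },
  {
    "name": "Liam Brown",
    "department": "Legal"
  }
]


Counting 'department' values across 10 records:

  Legal: 6 ######
  HR: 1 #
  Research: 1 #
  Sales: 1 #
  Operations: 1 #

Most common: Legal (6 times)

Legal (6 times)


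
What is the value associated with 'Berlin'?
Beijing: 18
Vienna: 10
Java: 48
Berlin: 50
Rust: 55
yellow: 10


Looking up key 'Berlin'
Value: 50

50


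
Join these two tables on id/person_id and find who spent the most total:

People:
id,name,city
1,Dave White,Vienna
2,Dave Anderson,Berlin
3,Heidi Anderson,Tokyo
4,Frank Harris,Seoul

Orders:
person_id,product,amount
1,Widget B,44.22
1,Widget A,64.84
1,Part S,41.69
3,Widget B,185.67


Join on: people.id = orders.person_id

Joined rows:
  Dave White (Vienna) bought Widget B for $44.22
  Dave White (Vienna) bought Widget A for $64.84
  Dave White (Vienna) bought Part S for $41.69
  Heidi Anderson (Tokyo) bought Widget B for $185.67

Total per person:
  Heidi Anderson: $185.67
  Dave White: $150.75

Top spender: Heidi Anderson ($185.67)

Heidi Anderson ($185.67)


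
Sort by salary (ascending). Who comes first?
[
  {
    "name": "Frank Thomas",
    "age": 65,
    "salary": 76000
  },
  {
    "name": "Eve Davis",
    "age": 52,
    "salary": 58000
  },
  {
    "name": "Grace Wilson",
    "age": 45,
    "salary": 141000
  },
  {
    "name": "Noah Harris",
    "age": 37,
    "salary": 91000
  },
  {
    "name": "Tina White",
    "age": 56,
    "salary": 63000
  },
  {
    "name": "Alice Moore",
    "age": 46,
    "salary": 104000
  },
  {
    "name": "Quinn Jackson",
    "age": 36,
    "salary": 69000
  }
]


Sort by: salary (ascending)

Sorted order:
  1. Eve Davis (salary = 58000)
  2. Tina White (salary = 63000)
  3. Quinn Jackson (salary = 69000)
  4. Frank Thomas (salary = 76000)
  5. Noah Harris (salary = 91000)
  6. Alice Moore (salary = 104000)
  7. Grace Wilson (salary = 141000)

First: Eve Davis

Eve Davis


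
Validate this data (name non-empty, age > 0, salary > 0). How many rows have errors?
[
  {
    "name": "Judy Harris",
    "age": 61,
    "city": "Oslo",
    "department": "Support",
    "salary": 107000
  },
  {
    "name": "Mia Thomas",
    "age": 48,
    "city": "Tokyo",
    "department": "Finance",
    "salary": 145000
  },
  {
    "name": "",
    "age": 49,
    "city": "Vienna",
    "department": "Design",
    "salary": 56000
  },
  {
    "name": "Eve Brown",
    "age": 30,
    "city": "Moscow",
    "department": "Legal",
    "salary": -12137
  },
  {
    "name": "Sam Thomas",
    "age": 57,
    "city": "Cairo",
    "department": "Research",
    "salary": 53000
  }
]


Validating 5 records:
Rules: name non-empty, age > 0, salary > 0

  Row 1 (Judy Harris): OK
  Row 2 (Mia Thomas): OK
  Row 3 (???): empty name
  Row 4 (Eve Brown): negative salary: -12137
  Row 5 (Sam Thomas): OK

Total errors: 2

2 errors


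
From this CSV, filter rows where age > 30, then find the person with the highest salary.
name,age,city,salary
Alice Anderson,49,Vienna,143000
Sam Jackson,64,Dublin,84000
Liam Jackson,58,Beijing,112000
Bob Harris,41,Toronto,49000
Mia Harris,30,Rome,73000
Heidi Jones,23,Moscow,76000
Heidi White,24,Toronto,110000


Filter: age > 30
Sort by: salary (descending)

Filtered records (4):
  Alice Anderson, age 49, salary $143000
  Liam Jackson, age 58, salary $112000
  Sam Jackson, age 64, salary $84000
  Bob Harris, age 41, salary $49000

Highest salary: Alice Anderson ($143000)

Alice Anderson


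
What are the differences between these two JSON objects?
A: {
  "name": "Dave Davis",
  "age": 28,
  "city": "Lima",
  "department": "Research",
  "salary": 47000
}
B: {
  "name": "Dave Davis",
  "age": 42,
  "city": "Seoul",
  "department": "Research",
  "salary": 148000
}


Comparing each field (in key order):
  name: same
  age: DIFFERENT
  city: DIFFERENT
  department: same
  salary: DIFFERENT
Differences:
  age: 28 -> 42
  city: Lima -> Seoul
  salary: 47000 -> 148000

3 field(s) changed

3 changes: age, city, salary


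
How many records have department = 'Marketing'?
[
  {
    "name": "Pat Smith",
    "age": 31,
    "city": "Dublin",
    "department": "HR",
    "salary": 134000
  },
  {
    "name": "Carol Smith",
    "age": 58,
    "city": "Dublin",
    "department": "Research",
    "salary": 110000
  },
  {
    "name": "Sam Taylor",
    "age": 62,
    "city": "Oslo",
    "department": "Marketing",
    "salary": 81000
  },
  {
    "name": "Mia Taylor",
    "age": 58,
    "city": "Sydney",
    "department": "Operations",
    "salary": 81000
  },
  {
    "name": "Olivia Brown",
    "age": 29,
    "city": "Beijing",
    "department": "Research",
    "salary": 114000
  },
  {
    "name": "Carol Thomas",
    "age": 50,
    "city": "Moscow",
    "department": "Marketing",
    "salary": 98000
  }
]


Data: 6 records
Condition: department = 'Marketing'

Checking each record:
  Pat Smith: HR
  Carol Smith: Research
  Sam Taylor: Marketing MATCH
  Mia Taylor: Operations
  Olivia Brown: Research
  Carol Thomas: Marketing MATCH

Count: 2

2


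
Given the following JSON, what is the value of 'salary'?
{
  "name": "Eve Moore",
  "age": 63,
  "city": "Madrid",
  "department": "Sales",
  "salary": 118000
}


Looking up field 'salary'
Value: 118000

118000


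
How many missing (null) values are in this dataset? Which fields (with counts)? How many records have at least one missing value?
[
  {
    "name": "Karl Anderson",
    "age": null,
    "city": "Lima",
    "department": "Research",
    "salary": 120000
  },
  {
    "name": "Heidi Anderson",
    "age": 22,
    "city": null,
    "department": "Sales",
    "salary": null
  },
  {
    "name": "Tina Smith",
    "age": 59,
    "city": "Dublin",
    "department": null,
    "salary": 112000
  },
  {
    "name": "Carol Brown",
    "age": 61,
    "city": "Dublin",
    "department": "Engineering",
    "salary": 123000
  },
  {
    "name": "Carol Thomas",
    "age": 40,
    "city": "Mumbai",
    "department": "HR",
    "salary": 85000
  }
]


Checking for missing (null) values in 5 records:

  Karl Anderson: age
  Heidi Anderson: city, salary
  Tina Smith: department
  Carol Brown: complete
  Carol Thomas: complete

Per field:
  name: 0 missing
  age: 1 missing
  city: 1 missing
  department: 1 missing
  salary: 1 missing

Total missing values: 4
Records with any missing: 3

4 missing values (age: 1, city: 1, department: 1, salary: 1); 3 incomplete records


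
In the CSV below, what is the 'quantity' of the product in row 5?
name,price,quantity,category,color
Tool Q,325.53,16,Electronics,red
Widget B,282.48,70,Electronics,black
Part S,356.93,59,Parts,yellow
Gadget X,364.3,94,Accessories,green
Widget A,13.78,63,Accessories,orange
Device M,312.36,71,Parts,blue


Query: Row 5 ('Widget A'), column 'quantity'
Value: 63

63


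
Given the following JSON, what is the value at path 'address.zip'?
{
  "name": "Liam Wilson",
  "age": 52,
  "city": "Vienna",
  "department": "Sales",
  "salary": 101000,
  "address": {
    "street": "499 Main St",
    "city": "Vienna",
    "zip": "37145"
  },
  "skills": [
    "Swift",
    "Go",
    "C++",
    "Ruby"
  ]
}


Query: address.zip
Path: address -> zip
Value: 37145

37145


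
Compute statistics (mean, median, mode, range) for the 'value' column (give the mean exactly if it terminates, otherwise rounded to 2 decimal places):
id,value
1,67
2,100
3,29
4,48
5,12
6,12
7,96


Data: [67, 100, 29, 48, 12, 12, 96]
Count: 7
Sum: 364
Mean: 364/7 = 52
Sorted: [12, 12, 29, 48, 67, 96, 100]
Median: 48.0
Mode: 12 (2 times)
Range: 100 - 12 = 88
Min: 12, Max: 100

mean=52, median=48.0, mode=12, range=88


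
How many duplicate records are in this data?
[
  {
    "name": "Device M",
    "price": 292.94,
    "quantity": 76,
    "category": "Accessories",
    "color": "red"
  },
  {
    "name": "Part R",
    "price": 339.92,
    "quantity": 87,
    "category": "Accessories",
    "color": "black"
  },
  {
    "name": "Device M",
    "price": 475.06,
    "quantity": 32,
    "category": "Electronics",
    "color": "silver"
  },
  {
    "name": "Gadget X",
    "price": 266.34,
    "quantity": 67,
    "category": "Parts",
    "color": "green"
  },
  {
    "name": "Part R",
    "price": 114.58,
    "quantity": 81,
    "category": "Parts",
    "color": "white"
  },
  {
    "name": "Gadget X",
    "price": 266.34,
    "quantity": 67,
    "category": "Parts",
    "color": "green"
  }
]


Checking 6 records for duplicates:

  Row 1: Device M ($292.94, qty 76)
  Row 2: Part R ($339.92, qty 87)
  Row 3: Device M ($475.06, qty 32)
  Row 4: Gadget X ($266.34, qty 67)
  Row 5: Part R ($114.58, qty 81)
  Row 6: Gadget X ($266.34, qty 67) <-- DUPLICATE

Duplicates found: 1
Unique records: 5

1 duplicates, 5 unique


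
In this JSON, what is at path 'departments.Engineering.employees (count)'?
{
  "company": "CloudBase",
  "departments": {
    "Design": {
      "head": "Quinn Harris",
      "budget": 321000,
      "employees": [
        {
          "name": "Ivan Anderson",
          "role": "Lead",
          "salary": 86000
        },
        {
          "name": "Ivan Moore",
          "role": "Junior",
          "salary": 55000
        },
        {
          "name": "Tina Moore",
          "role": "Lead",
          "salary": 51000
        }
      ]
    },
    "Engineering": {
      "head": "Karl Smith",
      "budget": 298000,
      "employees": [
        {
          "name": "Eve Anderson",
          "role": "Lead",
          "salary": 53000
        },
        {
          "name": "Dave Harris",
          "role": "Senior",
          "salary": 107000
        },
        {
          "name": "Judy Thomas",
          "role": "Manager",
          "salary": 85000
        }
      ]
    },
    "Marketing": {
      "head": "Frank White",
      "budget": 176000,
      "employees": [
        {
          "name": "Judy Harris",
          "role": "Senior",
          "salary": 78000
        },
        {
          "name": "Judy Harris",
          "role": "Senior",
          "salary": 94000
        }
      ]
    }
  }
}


Path: departments.Engineering.employees (count)

Navigate:
  -> departments
  -> Engineering
  -> employees (array, length 3)

3


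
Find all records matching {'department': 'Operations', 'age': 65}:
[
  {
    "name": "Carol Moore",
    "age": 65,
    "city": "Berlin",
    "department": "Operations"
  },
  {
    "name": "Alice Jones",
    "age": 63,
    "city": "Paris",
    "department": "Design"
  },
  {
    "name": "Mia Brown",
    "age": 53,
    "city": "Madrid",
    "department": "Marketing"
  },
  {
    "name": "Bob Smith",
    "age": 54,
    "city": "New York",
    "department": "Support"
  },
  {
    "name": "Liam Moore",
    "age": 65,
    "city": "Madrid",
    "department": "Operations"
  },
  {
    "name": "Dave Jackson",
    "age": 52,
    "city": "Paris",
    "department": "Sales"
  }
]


Search criteria: {'department': 'Operations', 'age': 65}

Checking 6 records:
  Carol Moore: {department: Operations, age: 65} <-- MATCH
  Alice Jones: {department: Design, age: 63}
  Mia Brown: {department: Marketing, age: 53}
  Bob Smith: {department: Support, age: 54}
  Liam Moore: {department: Operations, age: 65} <-- MATCH
  Dave Jackson: {department: Sales, age: 52}

Matches: ["Carol Moore", "Liam Moore"]

["Carol Moore", "Liam Moore"]


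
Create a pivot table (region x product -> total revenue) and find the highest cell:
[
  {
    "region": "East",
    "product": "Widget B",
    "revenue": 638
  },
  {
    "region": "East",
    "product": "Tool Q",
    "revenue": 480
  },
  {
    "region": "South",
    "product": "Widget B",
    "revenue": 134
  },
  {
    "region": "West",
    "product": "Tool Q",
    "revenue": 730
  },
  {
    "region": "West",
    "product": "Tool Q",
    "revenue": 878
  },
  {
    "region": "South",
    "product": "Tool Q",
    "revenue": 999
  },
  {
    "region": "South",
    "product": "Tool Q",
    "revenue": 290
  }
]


Pivot: region (rows) x product (columns) -> total revenue

     Tool Q        Widget B    
East           480           638  
South         1289           134  
West          1608             0  

Highest: West / Tool Q = $1608

West / Tool Q = $1608


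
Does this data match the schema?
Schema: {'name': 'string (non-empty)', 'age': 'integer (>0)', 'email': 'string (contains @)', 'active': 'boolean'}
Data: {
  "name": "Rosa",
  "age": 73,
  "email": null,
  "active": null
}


Validating each field against schema:
  name: OK (non-empty string)
  age: OK (positive integer)
  email: FAIL (null is not a string)
  active: FAIL (null is not a boolean)

Result: INVALID (2 errors: email, active)

INVALID (2 errors: email, active)


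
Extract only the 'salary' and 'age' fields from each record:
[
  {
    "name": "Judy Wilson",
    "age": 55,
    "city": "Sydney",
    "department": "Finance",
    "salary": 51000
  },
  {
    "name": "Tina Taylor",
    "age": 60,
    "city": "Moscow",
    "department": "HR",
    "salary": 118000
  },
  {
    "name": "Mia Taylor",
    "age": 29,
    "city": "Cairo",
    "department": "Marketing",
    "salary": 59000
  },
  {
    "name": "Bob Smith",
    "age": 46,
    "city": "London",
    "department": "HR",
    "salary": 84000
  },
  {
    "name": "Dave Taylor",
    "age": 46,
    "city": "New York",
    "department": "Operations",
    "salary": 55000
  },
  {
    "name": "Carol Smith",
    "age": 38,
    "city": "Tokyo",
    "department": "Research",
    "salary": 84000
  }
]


Original: 6 records with fields: name, age, city, department, salary
Keep: ['salary', 'age']
Drop: ['name', 'city', 'department']
Result: 6 records, 2 fields each

[
  {
    "salary": 51000,
    "age": 55
  },
  {
    "salary": 118000,
    "age": 60
  },
  {
    "salary": 59000,
    "age": 29
  },
  {
    "salary": 84000,
    "age": 46
  },
  {
    "salary": 55000,
    "age": 46
  },
  {
    "salary": 84000,
    "age": 38
  }
]
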